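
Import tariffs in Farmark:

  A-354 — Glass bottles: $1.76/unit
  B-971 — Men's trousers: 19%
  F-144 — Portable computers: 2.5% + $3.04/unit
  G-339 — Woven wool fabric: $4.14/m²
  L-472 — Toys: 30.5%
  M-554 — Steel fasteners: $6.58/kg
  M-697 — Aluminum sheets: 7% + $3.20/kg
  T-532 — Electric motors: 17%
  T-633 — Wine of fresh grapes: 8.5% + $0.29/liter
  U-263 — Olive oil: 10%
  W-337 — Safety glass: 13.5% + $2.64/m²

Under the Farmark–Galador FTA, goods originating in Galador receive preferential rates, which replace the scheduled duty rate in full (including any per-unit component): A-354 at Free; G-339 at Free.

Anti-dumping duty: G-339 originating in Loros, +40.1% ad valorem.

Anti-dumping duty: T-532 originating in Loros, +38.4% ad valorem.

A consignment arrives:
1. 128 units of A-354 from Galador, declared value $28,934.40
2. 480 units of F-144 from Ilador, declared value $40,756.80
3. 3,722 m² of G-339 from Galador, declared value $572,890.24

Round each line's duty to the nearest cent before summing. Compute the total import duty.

Line 1 (A-354, Galador, 128 units, $28,934.40):
Base rate for A-354 is $1.76/unit.
Origin Galador qualifies under the Farmark–Galador agreement and A-354 is covered: preferential rate Free applies instead.
Duty = $28,934.40 × 0% = $0.00.
Line 2 (F-144, Ilador, 480 units, $40,756.80):
Base rate for F-144 is 2.5% + $3.04/unit.
Duty = $40,756.80 × 2.5% + 480 × $3.04 = $2,478.12.
Line 3 (G-339, Galador, 3,722 m², $572,890.24):
Base rate for G-339 is $4.14/m².
Origin Galador qualifies under the Farmark–Galador agreement and G-339 is covered: preferential rate Free applies instead.
The additional-duty order on G-339 targets Loros, not Galador; it does not apply.
Duty = $572,890.24 × 0% = $0.00.
Total = $0.00 + $2,478.12 + $0.00 = $2,478.12.

$2,478.12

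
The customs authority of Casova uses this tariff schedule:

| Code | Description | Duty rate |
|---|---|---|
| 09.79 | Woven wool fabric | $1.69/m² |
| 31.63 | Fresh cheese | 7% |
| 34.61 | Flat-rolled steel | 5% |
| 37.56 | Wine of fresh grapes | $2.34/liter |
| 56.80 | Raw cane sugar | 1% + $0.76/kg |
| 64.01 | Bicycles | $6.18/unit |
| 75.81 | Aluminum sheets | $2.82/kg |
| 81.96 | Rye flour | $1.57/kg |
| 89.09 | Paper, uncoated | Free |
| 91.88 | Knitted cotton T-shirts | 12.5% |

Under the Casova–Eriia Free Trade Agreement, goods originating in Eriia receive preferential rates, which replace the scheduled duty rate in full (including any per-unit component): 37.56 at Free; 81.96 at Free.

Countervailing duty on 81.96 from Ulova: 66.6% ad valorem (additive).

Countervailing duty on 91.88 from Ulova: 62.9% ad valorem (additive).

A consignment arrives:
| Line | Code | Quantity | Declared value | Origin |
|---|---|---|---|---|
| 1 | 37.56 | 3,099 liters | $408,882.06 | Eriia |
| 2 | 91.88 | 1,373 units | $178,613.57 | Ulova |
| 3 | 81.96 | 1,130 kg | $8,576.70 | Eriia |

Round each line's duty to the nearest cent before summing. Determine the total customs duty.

$134,674.63

Line 1 (37.56, Eriia, 3,099 liters, $408,882.06):
Base rate for 37.56 is $2.34/liter.
Origin Eriia qualifies under the Casova–Eriia agreement and 37.56 is covered: preferential rate Free applies instead.
Duty = $408,882.06 × 0% = $0.00.
Line 2 (91.88, Ulova, 1,373 units, $178,613.57):
Base rate for 91.88 is 12.5%.
Additional duty on 91.88 from Ulova: +62.9%. Applied ad valorem rate: 12.5% + 62.9% = 75.4%.
Duty = $178,613.57 × 75.4% = $134,674.63.
Line 3 (81.96, Eriia, 1,130 kg, $8,576.70):
Base rate for 81.96 is $1.57/kg.
Origin Eriia qualifies under the Casova–Eriia agreement and 81.96 is covered: preferential rate Free applies instead.
The additional-duty order on 81.96 targets Ulova, not Eriia; it does not apply.
Duty = $8,576.70 × 0% = $0.00.
Total = $0.00 + $134,674.63 + $0.00 = $134,674.63.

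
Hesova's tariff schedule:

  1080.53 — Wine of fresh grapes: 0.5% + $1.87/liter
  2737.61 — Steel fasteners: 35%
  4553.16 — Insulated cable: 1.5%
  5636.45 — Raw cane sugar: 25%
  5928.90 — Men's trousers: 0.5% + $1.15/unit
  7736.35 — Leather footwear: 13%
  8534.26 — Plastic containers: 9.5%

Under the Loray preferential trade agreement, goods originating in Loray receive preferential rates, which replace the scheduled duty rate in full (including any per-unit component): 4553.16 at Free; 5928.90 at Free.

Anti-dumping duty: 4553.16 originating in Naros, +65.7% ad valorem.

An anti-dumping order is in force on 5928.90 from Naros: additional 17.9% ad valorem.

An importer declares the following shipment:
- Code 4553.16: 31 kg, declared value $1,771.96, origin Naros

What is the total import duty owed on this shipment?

$1,190.76

Line 1 (4553.16, Naros, 31 kg, $1,771.96):
Base rate for 4553.16 is 1.5%.
4553.16 has an FTA preferential rate, but origin Naros is not Loray; base rate stands.
Additional duty on 4553.16 from Naros: +65.7%. Applied ad valorem rate: 1.5% + 65.7% = 67.2%.
Duty = $1,771.96 × 67.2% = $1,190.76.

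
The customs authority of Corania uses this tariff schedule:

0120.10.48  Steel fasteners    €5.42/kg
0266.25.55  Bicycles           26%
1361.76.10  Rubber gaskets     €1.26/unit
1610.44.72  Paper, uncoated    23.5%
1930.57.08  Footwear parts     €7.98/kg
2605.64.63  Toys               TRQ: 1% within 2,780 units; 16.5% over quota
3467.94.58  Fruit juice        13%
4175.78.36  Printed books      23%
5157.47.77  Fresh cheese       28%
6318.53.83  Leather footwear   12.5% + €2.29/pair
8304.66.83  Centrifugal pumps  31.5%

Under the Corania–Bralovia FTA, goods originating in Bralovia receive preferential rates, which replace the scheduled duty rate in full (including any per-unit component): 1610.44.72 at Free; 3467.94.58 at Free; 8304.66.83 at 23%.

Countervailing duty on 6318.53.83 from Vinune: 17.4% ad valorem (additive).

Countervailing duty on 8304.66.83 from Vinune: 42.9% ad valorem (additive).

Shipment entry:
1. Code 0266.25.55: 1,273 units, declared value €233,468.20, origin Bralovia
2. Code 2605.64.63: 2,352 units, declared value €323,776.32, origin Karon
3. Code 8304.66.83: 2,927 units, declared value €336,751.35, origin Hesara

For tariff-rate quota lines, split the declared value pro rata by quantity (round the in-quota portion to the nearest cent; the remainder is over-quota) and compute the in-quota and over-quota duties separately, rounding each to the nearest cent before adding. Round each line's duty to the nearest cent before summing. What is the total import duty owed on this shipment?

Line 1 (0266.25.55, Bralovia, 1,273 units, €233,468.20):
Base rate for 0266.25.55 is 26%.
Origin Bralovia is the FTA partner but 0266.25.55 is not on the preference list; base rate stands.
Duty = €233,468.20 × 26% = €60,701.73.
Line 2 (2605.64.63, Karon, 2,352 units, €323,776.32):
Code 2605.64.63 is under a tariff-rate quota (threshold 2,780 units). Quantity 2,352 units is within the quota, so the in-quota rate 1% applies to the full value.
Duty = €323,776.32 × 1% = €3,237.76.
Line 3 (8304.66.83, Hesara, 2,927 units, €336,751.35):
Base rate for 8304.66.83 is 31.5%.
8304.66.83 has an FTA preferential rate, but origin Hesara is not Bralovia; base rate stands.
The additional-duty order on 8304.66.83 targets Vinune, not Hesara; it does not apply.
Duty = €336,751.35 × 31.5% = €106,076.68.
Total = €60,701.73 + €3,237.76 + €106,076.68 = €170,016.17.

€170,016.17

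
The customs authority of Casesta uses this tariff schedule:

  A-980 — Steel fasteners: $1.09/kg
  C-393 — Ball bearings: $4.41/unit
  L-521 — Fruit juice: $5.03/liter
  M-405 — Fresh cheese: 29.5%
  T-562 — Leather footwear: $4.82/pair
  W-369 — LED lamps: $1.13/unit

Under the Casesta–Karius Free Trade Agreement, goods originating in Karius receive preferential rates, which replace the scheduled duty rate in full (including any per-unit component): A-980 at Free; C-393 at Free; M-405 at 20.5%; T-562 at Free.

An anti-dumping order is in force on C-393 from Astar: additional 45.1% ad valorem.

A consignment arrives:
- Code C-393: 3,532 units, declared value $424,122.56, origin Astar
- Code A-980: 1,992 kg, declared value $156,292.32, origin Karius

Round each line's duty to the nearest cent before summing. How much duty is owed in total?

Line 1 (C-393, Astar, 3,532 units, $424,122.56):
Base rate for C-393 is $4.41/unit.
C-393 has an FTA preferential rate, but origin Astar is not Karius; base rate stands.
Additional duty on C-393 from Astar: +45.1% ad valorem. Applied ad valorem rate = 45.1%.
Duty = $424,122.56 × 45.1% + 3,532 × $4.41 = $206,855.39.
Line 2 (A-980, Karius, 1,992 kg, $156,292.32):
Base rate for A-980 is $1.09/kg.
Origin Karius qualifies under the Casesta–Karius agreement and A-980 is covered: preferential rate Free applies instead.
Duty = $156,292.32 × 0% = $0.00.
Total = $206,855.39 + $0.00 = $206,855.39.

$206,855.39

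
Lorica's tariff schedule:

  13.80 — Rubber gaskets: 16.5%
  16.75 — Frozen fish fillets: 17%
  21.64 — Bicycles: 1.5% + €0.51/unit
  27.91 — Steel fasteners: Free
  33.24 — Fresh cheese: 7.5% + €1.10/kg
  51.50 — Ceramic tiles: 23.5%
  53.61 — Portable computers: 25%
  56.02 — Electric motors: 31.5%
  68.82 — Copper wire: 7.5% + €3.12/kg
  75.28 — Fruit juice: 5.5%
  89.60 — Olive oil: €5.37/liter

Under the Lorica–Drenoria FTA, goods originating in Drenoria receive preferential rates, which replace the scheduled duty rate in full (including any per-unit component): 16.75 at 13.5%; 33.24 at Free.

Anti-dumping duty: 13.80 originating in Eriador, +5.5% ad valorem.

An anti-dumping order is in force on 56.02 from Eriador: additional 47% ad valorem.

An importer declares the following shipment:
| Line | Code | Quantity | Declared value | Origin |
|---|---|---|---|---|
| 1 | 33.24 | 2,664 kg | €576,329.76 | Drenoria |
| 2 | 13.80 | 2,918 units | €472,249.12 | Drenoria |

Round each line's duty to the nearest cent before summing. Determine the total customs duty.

€77,921.10

Line 1 (33.24, Drenoria, 2,664 kg, €576,329.76):
Base rate for 33.24 is 7.5% + €1.10/kg.
Origin Drenoria qualifies under the Lorica–Drenoria agreement and 33.24 is covered: preferential rate Free applies instead.
Duty = €576,329.76 × 0% = €0.00.
Line 2 (13.80, Drenoria, 2,918 units, €472,249.12):
Base rate for 13.80 is 16.5%.
Origin Drenoria is the FTA partner but 13.80 is not on the preference list; base rate stands.
The additional-duty order on 13.80 targets Eriador, not Drenoria; it does not apply.
Duty = €472,249.12 × 16.5% = €77,921.10.
Total = €0.00 + €77,921.10 = €77,921.10.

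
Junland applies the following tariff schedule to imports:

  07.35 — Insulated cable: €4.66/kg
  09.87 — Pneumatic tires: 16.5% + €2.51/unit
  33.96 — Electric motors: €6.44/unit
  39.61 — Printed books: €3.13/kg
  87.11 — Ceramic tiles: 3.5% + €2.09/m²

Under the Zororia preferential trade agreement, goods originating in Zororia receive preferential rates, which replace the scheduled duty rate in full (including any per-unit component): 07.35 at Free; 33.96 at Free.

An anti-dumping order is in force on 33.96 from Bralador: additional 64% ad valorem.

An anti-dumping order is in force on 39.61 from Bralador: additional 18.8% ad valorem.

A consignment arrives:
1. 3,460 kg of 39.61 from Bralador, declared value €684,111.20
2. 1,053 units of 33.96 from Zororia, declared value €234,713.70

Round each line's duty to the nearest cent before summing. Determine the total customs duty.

Line 1 (39.61, Bralador, 3,460 kg, €684,111.20):
Base rate for 39.61 is €3.13/kg.
Additional duty on 39.61 from Bralador: +18.8% ad valorem. Applied ad valorem rate = 18.8%.
Duty = €684,111.20 × 18.8% + 3,460 × €3.13 = €139,442.71.
Line 2 (33.96, Zororia, 1,053 units, €234,713.70):
Base rate for 33.96 is €6.44/unit.
Origin Zororia qualifies under the Junland–Zororia agreement and 33.96 is covered: preferential rate Free applies instead.
The additional-duty order on 33.96 targets Bralador, not Zororia; it does not apply.
Duty = €234,713.70 × 0% = €0.00.
Total = €139,442.71 + €0.00 = €139,442.71.

€139,442.71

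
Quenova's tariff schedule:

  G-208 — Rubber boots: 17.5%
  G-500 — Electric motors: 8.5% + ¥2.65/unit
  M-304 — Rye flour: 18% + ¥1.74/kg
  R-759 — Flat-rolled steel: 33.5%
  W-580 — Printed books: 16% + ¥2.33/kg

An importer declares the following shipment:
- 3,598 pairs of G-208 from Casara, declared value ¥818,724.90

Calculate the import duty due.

Line 1 (G-208, Casara, 3,598 pairs, ¥818,724.90):
Base rate for G-208 is 17.5%.
Duty = ¥818,724.90 × 17.5% = ¥143,276.86.

¥143,276.86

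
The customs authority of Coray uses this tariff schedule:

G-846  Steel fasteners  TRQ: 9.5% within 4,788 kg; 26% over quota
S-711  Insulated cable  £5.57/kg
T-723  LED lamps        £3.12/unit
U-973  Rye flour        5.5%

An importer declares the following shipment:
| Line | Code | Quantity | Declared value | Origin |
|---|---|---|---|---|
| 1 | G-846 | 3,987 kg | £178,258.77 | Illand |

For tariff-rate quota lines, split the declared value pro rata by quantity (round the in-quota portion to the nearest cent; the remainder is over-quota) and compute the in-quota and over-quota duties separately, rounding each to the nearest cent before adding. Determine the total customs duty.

£16,934.58

Line 1 (G-846, Illand, 3,987 kg, £178,258.77):
Code G-846 is under a tariff-rate quota (threshold 4,788 kg). Quantity 3,987 kg is within the quota, so the in-quota rate 9.5% applies to the full value.
Duty = £178,258.77 × 9.5% = £16,934.58.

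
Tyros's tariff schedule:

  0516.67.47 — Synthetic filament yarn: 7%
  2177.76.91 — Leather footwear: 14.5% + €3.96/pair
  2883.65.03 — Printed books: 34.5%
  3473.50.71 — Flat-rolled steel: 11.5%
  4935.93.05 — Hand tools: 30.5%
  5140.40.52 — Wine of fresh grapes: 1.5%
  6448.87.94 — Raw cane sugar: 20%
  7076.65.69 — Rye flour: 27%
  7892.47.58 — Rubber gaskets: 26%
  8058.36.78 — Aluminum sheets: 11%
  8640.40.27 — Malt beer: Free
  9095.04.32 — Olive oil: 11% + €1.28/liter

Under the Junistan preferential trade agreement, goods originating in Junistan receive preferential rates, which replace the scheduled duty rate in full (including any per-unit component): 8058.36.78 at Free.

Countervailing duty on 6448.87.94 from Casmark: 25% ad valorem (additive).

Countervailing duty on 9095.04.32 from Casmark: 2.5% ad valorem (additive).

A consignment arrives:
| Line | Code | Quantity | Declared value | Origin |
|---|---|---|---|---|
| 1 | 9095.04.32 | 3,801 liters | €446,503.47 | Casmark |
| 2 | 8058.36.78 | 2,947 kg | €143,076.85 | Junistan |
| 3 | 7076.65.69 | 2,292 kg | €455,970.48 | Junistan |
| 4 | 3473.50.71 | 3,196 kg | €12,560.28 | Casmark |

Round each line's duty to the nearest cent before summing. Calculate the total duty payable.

Line 1 (9095.04.32, Casmark, 3,801 liters, €446,503.47):
Base rate for 9095.04.32 is 11% + €1.28/liter.
Additional duty on 9095.04.32 from Casmark: +2.5%. Applied ad valorem rate: 11% + 2.5% = 13.5%.
Duty = €446,503.47 × 13.5% + 3,801 × €1.28 = €65,143.25.
Line 2 (8058.36.78, Junistan, 2,947 kg, €143,076.85):
Base rate for 8058.36.78 is 11%.
Origin Junistan qualifies under the Tyros–Junistan agreement and 8058.36.78 is covered: preferential rate Free applies instead.
Duty = €143,076.85 × 0% = €0.00.
Line 3 (7076.65.69, Junistan, 2,292 kg, €455,970.48):
Base rate for 7076.65.69 is 27%.
Origin Junistan is the FTA partner but 7076.65.69 is not on the preference list; base rate stands.
Duty = €455,970.48 × 27% = €123,112.03.
Line 4 (3473.50.71, Casmark, 3,196 kg, €12,560.28):
Base rate for 3473.50.71 is 11.5%.
Duty = €12,560.28 × 11.5% = €1,444.43.
Total = €65,143.25 + €0.00 + €123,112.03 + €1,444.43 = €189,699.71.

€189,699.71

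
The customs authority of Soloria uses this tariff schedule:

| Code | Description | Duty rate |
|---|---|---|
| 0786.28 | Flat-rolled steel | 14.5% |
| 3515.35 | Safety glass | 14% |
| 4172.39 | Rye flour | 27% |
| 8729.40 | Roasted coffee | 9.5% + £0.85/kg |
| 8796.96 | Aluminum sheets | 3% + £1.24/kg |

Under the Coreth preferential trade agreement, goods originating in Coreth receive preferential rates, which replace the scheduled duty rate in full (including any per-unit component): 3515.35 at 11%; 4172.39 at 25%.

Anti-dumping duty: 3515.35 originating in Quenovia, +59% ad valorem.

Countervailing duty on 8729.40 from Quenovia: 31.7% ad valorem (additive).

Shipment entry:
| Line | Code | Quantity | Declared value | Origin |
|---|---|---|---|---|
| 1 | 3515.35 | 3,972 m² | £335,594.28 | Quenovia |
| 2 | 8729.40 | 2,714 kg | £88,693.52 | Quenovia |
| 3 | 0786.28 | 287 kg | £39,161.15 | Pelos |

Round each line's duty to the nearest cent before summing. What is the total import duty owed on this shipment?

Line 1 (3515.35, Quenovia, 3,972 m², £335,594.28):
Base rate for 3515.35 is 14%.
3515.35 has an FTA preferential rate, but origin Quenovia is not Coreth; base rate stands.
Additional duty on 3515.35 from Quenovia: +59%. Applied ad valorem rate: 14% + 59% = 73%.
Duty = £335,594.28 × 73% = £244,983.82.
Line 2 (8729.40, Quenovia, 2,714 kg, £88,693.52):
Base rate for 8729.40 is 9.5% + £0.85/kg.
Additional duty on 8729.40 from Quenovia: +31.7%. Applied ad valorem rate: 9.5% + 31.7% = 41.2%.
Duty = £88,693.52 × 41.2% + 2,714 × £0.85 = £38,848.63.
Line 3 (0786.28, Pelos, 287 kg, £39,161.15):
Base rate for 0786.28 is 14.5%.
Duty = £39,161.15 × 14.5% = £5,678.37.
Total = £244,983.82 + £38,848.63 + £5,678.37 = £289,510.82.

£289,510.82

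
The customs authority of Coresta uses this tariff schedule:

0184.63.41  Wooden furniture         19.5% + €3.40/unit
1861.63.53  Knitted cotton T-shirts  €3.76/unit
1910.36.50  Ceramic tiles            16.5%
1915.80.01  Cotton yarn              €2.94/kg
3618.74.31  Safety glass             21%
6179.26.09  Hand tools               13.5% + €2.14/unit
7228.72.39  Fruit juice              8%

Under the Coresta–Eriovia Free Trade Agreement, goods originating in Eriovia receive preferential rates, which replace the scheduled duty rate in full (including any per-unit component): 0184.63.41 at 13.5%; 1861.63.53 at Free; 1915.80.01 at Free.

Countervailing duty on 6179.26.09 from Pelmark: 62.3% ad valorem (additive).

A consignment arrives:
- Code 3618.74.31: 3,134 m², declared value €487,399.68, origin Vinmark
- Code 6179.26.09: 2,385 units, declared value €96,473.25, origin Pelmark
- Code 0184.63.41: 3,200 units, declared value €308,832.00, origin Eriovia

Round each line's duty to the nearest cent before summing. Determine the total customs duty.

€222,276.87

Line 1 (3618.74.31, Vinmark, 3,134 m², €487,399.68):
Base rate for 3618.74.31 is 21%.
Duty = €487,399.68 × 21% = €102,353.93.
Line 2 (6179.26.09, Pelmark, 2,385 units, €96,473.25):
Base rate for 6179.26.09 is 13.5% + €2.14/unit.
Additional duty on 6179.26.09 from Pelmark: +62.3%. Applied ad valorem rate: 13.5% + 62.3% = 75.8%.
Duty = €96,473.25 × 75.8% + 2,385 × €2.14 = €78,230.62.
Line 3 (0184.63.41, Eriovia, 3,200 units, €308,832.00):
Base rate for 0184.63.41 is 19.5% + €3.40/unit.
Origin Eriovia qualifies under the Coresta–Eriovia agreement and 0184.63.41 is covered: preferential rate 13.5% applies instead.
Duty = €308,832.00 × 13.5% = €41,692.32.
Total = €102,353.93 + €78,230.62 + €41,692.32 = €222,276.87.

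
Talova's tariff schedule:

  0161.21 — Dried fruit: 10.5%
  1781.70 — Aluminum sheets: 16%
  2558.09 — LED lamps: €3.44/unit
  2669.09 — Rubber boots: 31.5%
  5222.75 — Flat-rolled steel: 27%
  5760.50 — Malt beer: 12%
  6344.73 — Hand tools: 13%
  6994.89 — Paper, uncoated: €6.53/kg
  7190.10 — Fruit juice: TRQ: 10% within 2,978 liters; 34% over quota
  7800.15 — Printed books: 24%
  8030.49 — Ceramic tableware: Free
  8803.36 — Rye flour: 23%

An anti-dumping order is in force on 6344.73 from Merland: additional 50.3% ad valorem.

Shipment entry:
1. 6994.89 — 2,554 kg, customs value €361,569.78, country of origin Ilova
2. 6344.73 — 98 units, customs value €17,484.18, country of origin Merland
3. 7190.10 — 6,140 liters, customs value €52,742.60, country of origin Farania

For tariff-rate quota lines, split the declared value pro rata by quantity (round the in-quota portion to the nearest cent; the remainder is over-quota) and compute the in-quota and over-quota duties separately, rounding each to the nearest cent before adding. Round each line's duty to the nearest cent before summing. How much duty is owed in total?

€39,538.15

Line 1 (6994.89, Ilova, 2,554 kg, €361,569.78):
Base rate for 6994.89 is €6.53/kg.
Duty = 2,554 × €6.53 = €16,677.62.
Line 2 (6344.73, Merland, 98 units, €17,484.18):
Base rate for 6344.73 is 13%.
Additional duty on 6344.73 from Merland: +50.3%. Applied ad valorem rate: 13% + 50.3% = 63.3%.
Duty = €17,484.18 × 63.3% = €11,067.49.
Line 3 (7190.10, Farania, 6,140 liters, €52,742.60):
Code 7190.10 is under a tariff-rate quota (threshold 2,978 liters). In-quota: 2,978 liters at 10%; over-quota: 3,162 liters at 34%.
Pro-rata value split: in-quota = €52,742.60 × 2,978/6,140 = €25,581.02; over-quota = €52,742.60 − €25,581.02 = €27,161.58.
In-quota duty = €25,581.02 × 10% = €2,558.10. Over-quota duty = €27,161.58 × 34% = €9,234.94.
Line duty = €2,558.10 + €9,234.94 = €11,793.04.
Total = €16,677.62 + €11,067.49 + €11,793.04 = €39,538.15.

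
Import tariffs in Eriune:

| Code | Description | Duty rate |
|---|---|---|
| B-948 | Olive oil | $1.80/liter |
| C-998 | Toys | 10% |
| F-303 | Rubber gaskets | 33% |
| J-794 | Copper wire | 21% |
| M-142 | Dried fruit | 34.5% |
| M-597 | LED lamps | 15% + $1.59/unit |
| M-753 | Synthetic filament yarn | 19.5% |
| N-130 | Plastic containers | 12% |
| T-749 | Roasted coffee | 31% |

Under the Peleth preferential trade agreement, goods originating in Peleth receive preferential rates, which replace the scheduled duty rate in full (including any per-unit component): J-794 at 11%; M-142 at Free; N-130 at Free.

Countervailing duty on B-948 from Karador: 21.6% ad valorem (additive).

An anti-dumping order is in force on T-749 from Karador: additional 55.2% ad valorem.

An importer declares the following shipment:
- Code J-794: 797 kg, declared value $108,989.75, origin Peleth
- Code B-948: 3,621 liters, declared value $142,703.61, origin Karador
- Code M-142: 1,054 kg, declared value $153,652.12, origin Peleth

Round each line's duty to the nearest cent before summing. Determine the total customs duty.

$49,330.65

Line 1 (J-794, Peleth, 797 kg, $108,989.75):
Base rate for J-794 is 21%.
Origin Peleth qualifies under the Eriune–Peleth agreement and J-794 is covered: preferential rate 11% applies instead.
Duty = $108,989.75 × 11% = $11,988.87.
Line 2 (B-948, Karador, 3,621 liters, $142,703.61):
Base rate for B-948 is $1.80/liter.
Additional duty on B-948 from Karador: +21.6% ad valorem. Applied ad valorem rate = 21.6%.
Duty = $142,703.61 × 21.6% + 3,621 × $1.80 = $37,341.78.
Line 3 (M-142, Peleth, 1,054 kg, $153,652.12):
Base rate for M-142 is 34.5%.
Origin Peleth qualifies under the Eriune–Peleth agreement and M-142 is covered: preferential rate Free applies instead.
Duty = $153,652.12 × 0% = $0.00.
Total = $11,988.87 + $37,341.78 + $0.00 = $49,330.65.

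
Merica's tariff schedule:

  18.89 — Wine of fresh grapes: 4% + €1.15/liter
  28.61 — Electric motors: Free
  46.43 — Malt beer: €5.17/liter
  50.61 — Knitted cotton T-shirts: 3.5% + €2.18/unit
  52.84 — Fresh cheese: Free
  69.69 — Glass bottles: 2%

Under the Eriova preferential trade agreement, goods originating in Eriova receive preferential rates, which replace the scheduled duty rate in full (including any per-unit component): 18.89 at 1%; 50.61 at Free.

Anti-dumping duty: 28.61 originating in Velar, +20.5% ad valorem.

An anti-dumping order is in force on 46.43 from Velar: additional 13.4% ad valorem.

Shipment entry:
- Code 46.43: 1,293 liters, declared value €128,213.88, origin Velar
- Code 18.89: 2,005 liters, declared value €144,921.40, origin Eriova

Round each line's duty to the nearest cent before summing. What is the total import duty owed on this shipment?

Line 1 (46.43, Velar, 1,293 liters, €128,213.88):
Base rate for 46.43 is €5.17/liter.
Additional duty on 46.43 from Velar: +13.4% ad valorem. Applied ad valorem rate = 13.4%.
Duty = €128,213.88 × 13.4% + 1,293 × €5.17 = €23,865.47.
Line 2 (18.89, Eriova, 2,005 liters, €144,921.40):
Base rate for 18.89 is 4% + €1.15/liter.
Origin Eriova qualifies under the Merica–Eriova agreement and 18.89 is covered: preferential rate 1% applies instead.
Duty = €144,921.40 × 1% = €1,449.21.
Total = €23,865.47 + €1,449.21 = €25,314.68.

€25,314.68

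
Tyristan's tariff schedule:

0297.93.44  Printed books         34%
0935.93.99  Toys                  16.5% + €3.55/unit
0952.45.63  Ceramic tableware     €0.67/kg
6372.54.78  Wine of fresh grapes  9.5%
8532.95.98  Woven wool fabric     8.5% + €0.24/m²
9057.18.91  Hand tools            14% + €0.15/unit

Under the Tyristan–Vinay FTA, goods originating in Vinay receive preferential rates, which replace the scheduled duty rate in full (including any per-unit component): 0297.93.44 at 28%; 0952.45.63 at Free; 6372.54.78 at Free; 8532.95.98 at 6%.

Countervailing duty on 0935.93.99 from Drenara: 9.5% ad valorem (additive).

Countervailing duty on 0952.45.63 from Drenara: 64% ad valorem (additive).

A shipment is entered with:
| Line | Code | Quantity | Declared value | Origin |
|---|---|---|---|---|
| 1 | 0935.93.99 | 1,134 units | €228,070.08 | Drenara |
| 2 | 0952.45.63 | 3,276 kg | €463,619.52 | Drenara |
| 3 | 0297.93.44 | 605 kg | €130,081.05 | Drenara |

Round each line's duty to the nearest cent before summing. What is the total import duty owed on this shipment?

€406,462.89

Line 1 (0935.93.99, Drenara, 1,134 units, €228,070.08):
Base rate for 0935.93.99 is 16.5% + €3.55/unit.
Additional duty on 0935.93.99 from Drenara: +9.5%. Applied ad valorem rate: 16.5% + 9.5% = 26%.
Duty = €228,070.08 × 26% + 1,134 × €3.55 = €63,323.92.
Line 2 (0952.45.63, Drenara, 3,276 kg, €463,619.52):
Base rate for 0952.45.63 is €0.67/kg.
0952.45.63 has an FTA preferential rate, but origin Drenara is not Vinay; base rate stands.
Additional duty on 0952.45.63 from Drenara: +64% ad valorem. Applied ad valorem rate = 64%.
Duty = €463,619.52 × 64% + 3,276 × €0.67 = €298,911.41.
Line 3 (0297.93.44, Drenara, 605 kg, €130,081.05):
Base rate for 0297.93.44 is 34%.
0297.93.44 has an FTA preferential rate, but origin Drenara is not Vinay; base rate stands.
Duty = €130,081.05 × 34% = €44,227.56.
Total = €63,323.92 + €298,911.41 + €44,227.56 = €406,462.89.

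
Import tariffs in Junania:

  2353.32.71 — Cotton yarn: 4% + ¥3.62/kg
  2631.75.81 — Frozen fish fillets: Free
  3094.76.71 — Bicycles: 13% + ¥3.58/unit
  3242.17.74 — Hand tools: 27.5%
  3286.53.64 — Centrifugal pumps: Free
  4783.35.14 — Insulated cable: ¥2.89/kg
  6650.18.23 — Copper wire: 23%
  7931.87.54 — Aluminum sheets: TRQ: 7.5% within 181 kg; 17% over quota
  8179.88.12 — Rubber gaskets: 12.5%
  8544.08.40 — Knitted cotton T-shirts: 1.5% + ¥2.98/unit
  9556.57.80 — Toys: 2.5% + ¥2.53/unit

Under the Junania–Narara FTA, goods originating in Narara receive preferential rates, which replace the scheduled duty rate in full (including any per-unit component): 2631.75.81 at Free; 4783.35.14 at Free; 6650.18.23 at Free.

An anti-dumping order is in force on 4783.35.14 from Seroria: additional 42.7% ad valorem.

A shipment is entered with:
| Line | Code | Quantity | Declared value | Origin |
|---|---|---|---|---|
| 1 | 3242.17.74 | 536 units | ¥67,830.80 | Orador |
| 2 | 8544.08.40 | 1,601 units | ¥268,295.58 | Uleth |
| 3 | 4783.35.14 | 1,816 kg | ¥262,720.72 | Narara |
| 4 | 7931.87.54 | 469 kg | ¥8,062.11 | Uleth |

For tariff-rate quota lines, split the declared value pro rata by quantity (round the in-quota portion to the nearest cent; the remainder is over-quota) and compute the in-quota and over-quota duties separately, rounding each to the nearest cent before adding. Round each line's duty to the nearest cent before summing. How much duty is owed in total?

¥28,523.85

Line 1 (3242.17.74, Orador, 536 units, ¥67,830.80):
Base rate for 3242.17.74 is 27.5%.
Duty = ¥67,830.80 × 27.5% = ¥18,653.47.
Line 2 (8544.08.40, Uleth, 1,601 units, ¥268,295.58):
Base rate for 8544.08.40 is 1.5% + ¥2.98/unit.
Duty = ¥268,295.58 × 1.5% + 1,601 × ¥2.98 = ¥8,795.41.
Line 3 (4783.35.14, Narara, 1,816 kg, ¥262,720.72):
Base rate for 4783.35.14 is ¥2.89/kg.
Origin Narara qualifies under the Junania–Narara agreement and 4783.35.14 is covered: preferential rate Free applies instead.
The additional-duty order on 4783.35.14 targets Seroria, not Narara; it does not apply.
Duty = ¥262,720.72 × 0% = ¥0.00.
Line 4 (7931.87.54, Uleth, 469 kg, ¥8,062.11):
Code 7931.87.54 is under a tariff-rate quota (threshold 181 kg). In-quota: 181 kg at 7.5%; over-quota: 288 kg at 17%.
Pro-rata value split: in-quota = ¥8,062.11 × 181/469 = ¥3,111.39; over-quota = ¥8,062.11 − ¥3,111.39 = ¥4,950.72.
In-quota duty = ¥3,111.39 × 7.5% = ¥233.35. Over-quota duty = ¥4,950.72 × 17% = ¥841.62.
Line duty = ¥233.35 + ¥841.62 = ¥1,074.97.
Total = ¥18,653.47 + ¥8,795.41 + ¥0.00 + ¥1,074.97 = ¥28,523.85.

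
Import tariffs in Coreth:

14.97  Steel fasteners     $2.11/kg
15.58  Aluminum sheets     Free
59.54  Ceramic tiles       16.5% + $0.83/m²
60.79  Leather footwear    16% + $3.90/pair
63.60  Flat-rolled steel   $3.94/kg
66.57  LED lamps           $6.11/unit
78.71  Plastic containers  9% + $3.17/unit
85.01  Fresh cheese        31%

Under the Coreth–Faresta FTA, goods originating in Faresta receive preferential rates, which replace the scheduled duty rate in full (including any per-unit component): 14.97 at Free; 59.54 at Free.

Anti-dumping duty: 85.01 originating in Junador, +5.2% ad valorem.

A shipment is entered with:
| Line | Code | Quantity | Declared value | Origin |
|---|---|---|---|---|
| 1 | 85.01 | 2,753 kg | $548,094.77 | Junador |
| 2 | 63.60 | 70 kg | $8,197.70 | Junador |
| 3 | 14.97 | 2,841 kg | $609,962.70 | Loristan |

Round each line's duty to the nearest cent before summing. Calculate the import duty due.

Line 1 (85.01, Junador, 2,753 kg, $548,094.77):
Base rate for 85.01 is 31%.
Additional duty on 85.01 from Junador: +5.2%. Applied ad valorem rate: 31% + 5.2% = 36.2%.
Duty = $548,094.77 × 36.2% = $198,410.31.
Line 2 (63.60, Junador, 70 kg, $8,197.70):
Base rate for 63.60 is $3.94/kg.
Duty = 70 × $3.94 = $275.80.
Line 3 (14.97, Loristan, 2,841 kg, $609,962.70):
Base rate for 14.97 is $2.11/kg.
14.97 has an FTA preferential rate, but origin Loristan is not Faresta; base rate stands.
Duty = 2,841 × $2.11 = $5,994.51.
Total = $198,410.31 + $275.80 + $5,994.51 = $204,680.62.

$204,680.62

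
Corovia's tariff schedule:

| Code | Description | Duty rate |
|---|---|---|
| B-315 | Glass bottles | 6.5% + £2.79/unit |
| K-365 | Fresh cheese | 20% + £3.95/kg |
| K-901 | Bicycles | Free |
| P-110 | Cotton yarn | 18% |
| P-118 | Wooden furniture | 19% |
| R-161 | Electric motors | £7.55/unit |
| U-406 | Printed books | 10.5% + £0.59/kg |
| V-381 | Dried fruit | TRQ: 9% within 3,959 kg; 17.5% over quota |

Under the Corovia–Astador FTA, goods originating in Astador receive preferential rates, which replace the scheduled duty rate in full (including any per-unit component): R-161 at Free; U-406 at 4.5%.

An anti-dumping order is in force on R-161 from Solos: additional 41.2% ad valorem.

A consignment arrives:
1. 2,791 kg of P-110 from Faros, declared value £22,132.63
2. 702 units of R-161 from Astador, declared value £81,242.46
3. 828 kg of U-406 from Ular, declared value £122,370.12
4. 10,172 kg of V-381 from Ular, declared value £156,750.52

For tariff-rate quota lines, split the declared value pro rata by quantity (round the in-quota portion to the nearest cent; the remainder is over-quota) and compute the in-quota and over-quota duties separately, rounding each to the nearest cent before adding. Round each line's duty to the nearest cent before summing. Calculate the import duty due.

£39,566.90

Line 1 (P-110, Faros, 2,791 kg, £22,132.63):
Base rate for P-110 is 18%.
Duty = £22,132.63 × 18% = £3,983.87.
Line 2 (R-161, Astador, 702 units, £81,242.46):
Base rate for R-161 is £7.55/unit.
Origin Astador qualifies under the Corovia–Astador agreement and R-161 is covered: preferential rate Free applies instead.
The additional-duty order on R-161 targets Solos, not Astador; it does not apply.
Duty = £81,242.46 × 0% = £0.00.
Line 3 (U-406, Ular, 828 kg, £122,370.12):
Base rate for U-406 is 10.5% + £0.59/kg.
U-406 has an FTA preferential rate, but origin Ular is not Astador; base rate stands.
Duty = £122,370.12 × 10.5% + 828 × £0.59 = £13,337.38.
Line 4 (V-381, Ular, 10,172 kg, £156,750.52):
Code V-381 is under a tariff-rate quota (threshold 3,959 kg). In-quota: 3,959 kg at 9%; over-quota: 6,213 kg at 17.5%.
Pro-rata value split: in-quota = £156,750.52 × 3,959/10,172 = £61,008.19; over-quota = £156,750.52 − £61,008.19 = £95,742.33.
In-quota duty = £61,008.19 × 9% = £5,490.74. Over-quota duty = £95,742.33 × 17.5% = £16,754.91.
Line duty = £5,490.74 + £16,754.91 = £22,245.65.
Total = £3,983.87 + £0.00 + £13,337.38 + £22,245.65 = £39,566.90.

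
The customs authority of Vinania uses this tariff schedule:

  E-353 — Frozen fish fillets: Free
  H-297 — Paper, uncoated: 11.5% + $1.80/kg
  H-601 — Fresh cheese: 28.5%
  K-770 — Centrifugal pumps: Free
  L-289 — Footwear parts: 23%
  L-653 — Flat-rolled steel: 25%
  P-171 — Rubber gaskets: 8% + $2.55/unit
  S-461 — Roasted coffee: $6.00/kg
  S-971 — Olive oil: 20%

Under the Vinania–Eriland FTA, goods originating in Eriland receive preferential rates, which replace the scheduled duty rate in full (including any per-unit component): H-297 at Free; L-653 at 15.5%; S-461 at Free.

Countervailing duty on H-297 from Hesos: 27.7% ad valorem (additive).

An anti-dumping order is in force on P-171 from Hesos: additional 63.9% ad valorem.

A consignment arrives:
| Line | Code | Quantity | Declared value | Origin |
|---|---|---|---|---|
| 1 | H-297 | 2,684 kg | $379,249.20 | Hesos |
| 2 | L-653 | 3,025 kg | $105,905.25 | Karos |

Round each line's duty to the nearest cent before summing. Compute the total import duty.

Line 1 (H-297, Hesos, 2,684 kg, $379,249.20):
Base rate for H-297 is 11.5% + $1.80/kg.
H-297 has an FTA preferential rate, but origin Hesos is not Eriland; base rate stands.
Additional duty on H-297 from Hesos: +27.7%. Applied ad valorem rate: 11.5% + 27.7% = 39.2%.
Duty = $379,249.20 × 39.2% + 2,684 × $1.80 = $153,496.89.
Line 2 (L-653, Karos, 3,025 kg, $105,905.25):
Base rate for L-653 is 25%.
L-653 has an FTA preferential rate, but origin Karos is not Eriland; base rate stands.
Duty = $105,905.25 × 25% = $26,476.31.
Total = $153,496.89 + $26,476.31 = $179,973.20.

$179,973.20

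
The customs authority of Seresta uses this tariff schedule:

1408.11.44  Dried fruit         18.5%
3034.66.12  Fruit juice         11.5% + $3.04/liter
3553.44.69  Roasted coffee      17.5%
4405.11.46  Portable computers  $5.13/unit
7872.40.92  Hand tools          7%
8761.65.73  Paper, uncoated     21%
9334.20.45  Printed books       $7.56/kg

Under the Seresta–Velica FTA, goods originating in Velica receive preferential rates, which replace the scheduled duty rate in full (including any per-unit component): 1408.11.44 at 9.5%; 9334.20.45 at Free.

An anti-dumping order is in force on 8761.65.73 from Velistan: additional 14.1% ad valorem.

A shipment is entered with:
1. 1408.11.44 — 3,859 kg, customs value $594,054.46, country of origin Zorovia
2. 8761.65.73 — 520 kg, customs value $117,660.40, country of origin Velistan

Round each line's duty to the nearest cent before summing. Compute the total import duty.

Line 1 (1408.11.44, Zorovia, 3,859 kg, $594,054.46):
Base rate for 1408.11.44 is 18.5%.
1408.11.44 has an FTA preferential rate, but origin Zorovia is not Velica; base rate stands.
Duty = $594,054.46 × 18.5% = $109,900.08.
Line 2 (8761.65.73, Velistan, 520 kg, $117,660.40):
Base rate for 8761.65.73 is 21%.
Additional duty on 8761.65.73 from Velistan: +14.1%. Applied ad valorem rate: 21% + 14.1% = 35.1%.
Duty = $117,660.40 × 35.1% = $41,298.80.
Total = $109,900.08 + $41,298.80 = $151,198.88.

$151,198.88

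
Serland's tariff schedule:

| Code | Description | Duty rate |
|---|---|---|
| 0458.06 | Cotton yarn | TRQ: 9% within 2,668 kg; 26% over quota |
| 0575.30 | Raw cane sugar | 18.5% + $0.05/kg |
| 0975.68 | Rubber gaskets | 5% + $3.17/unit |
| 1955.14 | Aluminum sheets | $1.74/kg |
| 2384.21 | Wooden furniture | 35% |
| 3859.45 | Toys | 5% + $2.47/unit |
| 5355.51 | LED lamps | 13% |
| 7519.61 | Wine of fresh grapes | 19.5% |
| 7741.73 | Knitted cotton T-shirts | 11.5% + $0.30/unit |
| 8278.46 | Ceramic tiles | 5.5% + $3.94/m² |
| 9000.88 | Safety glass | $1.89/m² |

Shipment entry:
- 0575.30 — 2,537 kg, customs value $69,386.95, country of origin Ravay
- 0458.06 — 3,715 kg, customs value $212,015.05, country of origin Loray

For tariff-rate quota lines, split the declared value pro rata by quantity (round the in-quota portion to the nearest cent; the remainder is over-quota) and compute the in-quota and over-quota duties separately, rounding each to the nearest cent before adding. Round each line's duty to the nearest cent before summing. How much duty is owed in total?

$42,202.69

Line 1 (0575.30, Ravay, 2,537 kg, $69,386.95):
Base rate for 0575.30 is 18.5% + $0.05/kg.
Duty = $69,386.95 × 18.5% + 2,537 × $0.05 = $12,963.44.
Line 2 (0458.06, Loray, 3,715 kg, $212,015.05):
Code 0458.06 is under a tariff-rate quota (threshold 2,668 kg). In-quota: 2,668 kg at 9%; over-quota: 1,047 kg at 26%.
Pro-rata value split: in-quota = $212,015.05 × 2,668/3,715 = $152,262.76; over-quota = $212,015.05 − $152,262.76 = $59,752.29.
In-quota duty = $152,262.76 × 9% = $13,703.65. Over-quota duty = $59,752.29 × 26% = $15,535.60.
Line duty = $13,703.65 + $15,535.60 = $29,239.25.
Total = $12,963.44 + $29,239.25 = $42,202.69.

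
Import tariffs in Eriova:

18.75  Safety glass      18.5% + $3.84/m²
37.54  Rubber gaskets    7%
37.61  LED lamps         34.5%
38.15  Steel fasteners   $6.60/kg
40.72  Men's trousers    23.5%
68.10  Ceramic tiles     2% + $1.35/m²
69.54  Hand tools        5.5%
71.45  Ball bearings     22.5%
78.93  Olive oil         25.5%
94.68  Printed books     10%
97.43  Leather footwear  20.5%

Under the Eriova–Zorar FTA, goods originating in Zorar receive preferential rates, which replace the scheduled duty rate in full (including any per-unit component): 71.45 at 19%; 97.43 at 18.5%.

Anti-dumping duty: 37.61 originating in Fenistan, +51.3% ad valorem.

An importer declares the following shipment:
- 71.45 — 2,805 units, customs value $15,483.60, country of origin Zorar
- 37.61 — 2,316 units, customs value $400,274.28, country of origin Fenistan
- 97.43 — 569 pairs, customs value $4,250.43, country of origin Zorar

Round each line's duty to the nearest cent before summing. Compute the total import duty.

Line 1 (71.45, Zorar, 2,805 units, $15,483.60):
Base rate for 71.45 is 22.5%.
Origin Zorar qualifies under the Eriova–Zorar agreement and 71.45 is covered: preferential rate 19% applies instead.
Duty = $15,483.60 × 19% = $2,941.88.
Line 2 (37.61, Fenistan, 2,316 units, $400,274.28):
Base rate for 37.61 is 34.5%.
Additional duty on 37.61 from Fenistan: +51.3%. Applied ad valorem rate: 34.5% + 51.3% = 85.8%.
Duty = $400,274.28 × 85.8% = $343,435.33.
Line 3 (97.43, Zorar, 569 pairs, $4,250.43):
Base rate for 97.43 is 20.5%.
Origin Zorar qualifies under the Eriova–Zorar agreement and 97.43 is covered: preferential rate 18.5% applies instead.
Duty = $4,250.43 × 18.5% = $786.33.
Total = $2,941.88 + $343,435.33 + $786.33 = $347,163.54.

$347,163.54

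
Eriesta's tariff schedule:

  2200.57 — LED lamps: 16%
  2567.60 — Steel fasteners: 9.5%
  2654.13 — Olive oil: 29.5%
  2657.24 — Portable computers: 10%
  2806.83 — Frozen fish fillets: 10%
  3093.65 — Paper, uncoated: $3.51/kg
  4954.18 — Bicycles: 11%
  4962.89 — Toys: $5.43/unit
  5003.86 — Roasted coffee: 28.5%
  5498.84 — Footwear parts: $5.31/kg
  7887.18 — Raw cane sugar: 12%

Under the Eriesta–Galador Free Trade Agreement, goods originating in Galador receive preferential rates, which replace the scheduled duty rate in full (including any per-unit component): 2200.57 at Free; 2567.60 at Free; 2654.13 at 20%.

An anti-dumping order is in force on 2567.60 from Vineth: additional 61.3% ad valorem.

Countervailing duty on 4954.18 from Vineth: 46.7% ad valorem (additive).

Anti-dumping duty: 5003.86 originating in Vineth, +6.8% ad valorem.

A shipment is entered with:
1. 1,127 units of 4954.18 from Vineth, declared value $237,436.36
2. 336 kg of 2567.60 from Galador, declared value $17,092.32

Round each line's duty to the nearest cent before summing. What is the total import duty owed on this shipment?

$137,000.78

Line 1 (4954.18, Vineth, 1,127 units, $237,436.36):
Base rate for 4954.18 is 11%.
Additional duty on 4954.18 from Vineth: +46.7%. Applied ad valorem rate: 11% + 46.7% = 57.7%.
Duty = $237,436.36 × 57.7% = $137,000.78.
Line 2 (2567.60, Galador, 336 kg, $17,092.32):
Base rate for 2567.60 is 9.5%.
Origin Galador qualifies under the Eriesta–Galador agreement and 2567.60 is covered: preferential rate Free applies instead.
The additional-duty order on 2567.60 targets Vineth, not Galador; it does not apply.
Duty = $17,092.32 × 0% = $0.00.
Total = $137,000.78 + $0.00 = $137,000.78.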